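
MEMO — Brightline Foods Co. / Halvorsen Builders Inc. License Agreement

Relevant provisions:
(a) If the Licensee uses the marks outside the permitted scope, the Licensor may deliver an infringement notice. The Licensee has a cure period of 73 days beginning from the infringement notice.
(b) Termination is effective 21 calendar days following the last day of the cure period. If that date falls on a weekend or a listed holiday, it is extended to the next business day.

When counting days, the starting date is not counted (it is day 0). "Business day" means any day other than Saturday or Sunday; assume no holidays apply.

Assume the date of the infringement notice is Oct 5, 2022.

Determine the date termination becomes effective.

The last day of the cure period: Oct 5, 2022 + 73 days = Dec 17, 2022.
Adding 21 calendar days to Dec 17, 2022 gives Jan 7, 2023, which is the date termination becomes effective. That falls on a Saturday, so it rolls to the next business day, Monday, Jan 9, 2023.

Jan 9, 2023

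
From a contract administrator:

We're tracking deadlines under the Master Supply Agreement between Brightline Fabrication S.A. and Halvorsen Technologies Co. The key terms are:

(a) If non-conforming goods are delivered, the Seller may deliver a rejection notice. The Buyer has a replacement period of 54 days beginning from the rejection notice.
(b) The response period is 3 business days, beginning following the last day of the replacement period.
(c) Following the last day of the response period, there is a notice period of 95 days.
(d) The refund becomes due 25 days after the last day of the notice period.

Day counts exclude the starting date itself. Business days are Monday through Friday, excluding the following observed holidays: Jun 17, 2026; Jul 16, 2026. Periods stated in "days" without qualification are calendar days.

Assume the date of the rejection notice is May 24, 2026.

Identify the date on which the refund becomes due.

Nov 19, 2026

The last day of the replacement period: May 24, 2026 + 54 days = Jul 17, 2026.
From Friday, Jul 17, 2026, 3 business days (Jul 20, Jul 21, Jul 22, skipping weekends) brings us to Wednesday, Jul 22, 2026, which is the last day of the response period.
The last day of the notice period: 95 calendar days after Jul 22, 2026 is Oct 25, 2026.
Adding 25 calendar days to Oct 25, 2026 gives Nov 19, 2026, which is the date on which the refund becomes due.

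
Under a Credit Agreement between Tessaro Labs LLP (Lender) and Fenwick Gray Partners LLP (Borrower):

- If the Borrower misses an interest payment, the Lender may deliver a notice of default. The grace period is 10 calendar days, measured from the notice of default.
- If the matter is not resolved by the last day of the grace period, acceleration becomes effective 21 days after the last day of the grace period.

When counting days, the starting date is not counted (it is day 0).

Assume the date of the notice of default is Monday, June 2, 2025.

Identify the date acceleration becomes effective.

The last day of the grace period: June 2, 2025 + 10 days = June 12, 2025.
The date acceleration becomes effective: 21 calendar days after June 12, 2025 is July 3, 2025.

July 3, 2025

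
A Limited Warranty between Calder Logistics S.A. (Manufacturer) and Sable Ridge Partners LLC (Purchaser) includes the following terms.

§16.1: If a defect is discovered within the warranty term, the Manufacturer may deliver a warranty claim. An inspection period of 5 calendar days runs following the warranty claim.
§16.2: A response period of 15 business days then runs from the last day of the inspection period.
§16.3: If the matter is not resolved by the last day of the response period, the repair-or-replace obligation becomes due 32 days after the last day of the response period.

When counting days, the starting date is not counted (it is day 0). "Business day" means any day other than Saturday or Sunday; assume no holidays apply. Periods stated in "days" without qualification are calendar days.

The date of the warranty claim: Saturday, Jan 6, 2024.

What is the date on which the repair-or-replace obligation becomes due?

The last day of the inspection period: Jan 6, 2024 + 5 days = Jan 11, 2024.
The last day of the response period: 15 business days after Thursday, Jan 11, 2024, skipping weekends — Jan 12, Jan 15, Jan 16, Jan 17, …, Jan 30, Jan 31, Feb 1 — lands on Thursday, Feb 1, 2024.
The date on which the repair-or-replace obligation becomes due: Feb 1, 2024 + 32 days = Mar 4, 2024.

Mar 4, 2024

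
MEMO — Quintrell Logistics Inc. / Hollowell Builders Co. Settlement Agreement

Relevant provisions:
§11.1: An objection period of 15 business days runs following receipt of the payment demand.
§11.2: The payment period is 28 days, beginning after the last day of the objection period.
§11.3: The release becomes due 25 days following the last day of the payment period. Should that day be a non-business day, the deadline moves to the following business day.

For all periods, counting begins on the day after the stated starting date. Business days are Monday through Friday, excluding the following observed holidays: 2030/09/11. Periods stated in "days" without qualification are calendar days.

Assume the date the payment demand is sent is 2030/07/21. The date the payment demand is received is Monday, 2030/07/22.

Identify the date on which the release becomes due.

From Monday, 2030/07/22, 15 business days (Jul 23, Jul 24, Jul 25, Jul 26, …, Aug 8, Aug 9, Aug 12, skipping weekends) brings us to Monday, 2030/08/12, which is the last day of the objection period.
Adding 28 calendar days to 2030/08/12 gives 2030/09/09, which is the last day of the payment period.
The date on which the release becomes due: 25 calendar days after 2030/09/09 is 2030/10/04. 2030/10/04 is a Friday and is not a listed holiday, so no roll-forward applies.

2030/10/04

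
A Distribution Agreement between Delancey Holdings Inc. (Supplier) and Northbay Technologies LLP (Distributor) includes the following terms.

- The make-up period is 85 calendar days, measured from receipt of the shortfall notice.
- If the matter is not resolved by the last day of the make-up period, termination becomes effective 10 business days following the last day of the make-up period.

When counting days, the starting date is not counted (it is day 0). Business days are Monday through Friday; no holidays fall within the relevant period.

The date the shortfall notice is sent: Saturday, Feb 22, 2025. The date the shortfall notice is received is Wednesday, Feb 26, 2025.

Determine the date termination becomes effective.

The last day of the make-up period: Feb 26, 2025 + 85 days = May 22, 2025.
The date termination becomes effective: 10 business days after Thursday, May 22, 2025, skipping weekends — May 23, May 26, May 27, May 28, May 29, May 30, Jun 2, Jun 3, Jun 4, Jun 5 — lands on Thursday, Jun 5, 2025.

Jun 5, 2025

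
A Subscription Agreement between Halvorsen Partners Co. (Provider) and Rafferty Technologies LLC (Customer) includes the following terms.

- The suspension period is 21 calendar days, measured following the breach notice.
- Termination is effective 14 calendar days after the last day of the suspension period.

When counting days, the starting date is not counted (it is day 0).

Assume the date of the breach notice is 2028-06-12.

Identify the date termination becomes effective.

The last day of the suspension period: 2028-06-12 + 21 days = 2028-07-03.
The date termination becomes effective: 2028-07-03 + 14 days = 2028-07-17.

2028-07-17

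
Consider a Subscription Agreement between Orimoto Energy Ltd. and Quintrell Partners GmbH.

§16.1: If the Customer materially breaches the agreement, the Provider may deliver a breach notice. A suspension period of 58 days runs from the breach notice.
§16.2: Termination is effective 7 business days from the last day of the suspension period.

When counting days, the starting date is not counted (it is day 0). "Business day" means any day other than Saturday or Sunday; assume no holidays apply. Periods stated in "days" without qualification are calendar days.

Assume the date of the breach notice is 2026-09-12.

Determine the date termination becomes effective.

The last day of the suspension period: 2026-09-12 + 58 days = 2026-11-09.
The date termination becomes effective: counting 7 business days from Monday, 2026-11-09 (Nov 10, Nov 11, Nov 12, Nov 13, Nov 16, Nov 17, Nov 18, skipping weekends) reaches Wednesday, 2026-11-18.

2026-11-18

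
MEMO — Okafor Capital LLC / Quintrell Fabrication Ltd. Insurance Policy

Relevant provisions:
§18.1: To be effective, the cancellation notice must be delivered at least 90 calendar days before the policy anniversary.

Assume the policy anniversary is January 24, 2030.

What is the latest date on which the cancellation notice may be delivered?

January 24, 2030 minus 90 days is October 26, 2029.

October 26, 2029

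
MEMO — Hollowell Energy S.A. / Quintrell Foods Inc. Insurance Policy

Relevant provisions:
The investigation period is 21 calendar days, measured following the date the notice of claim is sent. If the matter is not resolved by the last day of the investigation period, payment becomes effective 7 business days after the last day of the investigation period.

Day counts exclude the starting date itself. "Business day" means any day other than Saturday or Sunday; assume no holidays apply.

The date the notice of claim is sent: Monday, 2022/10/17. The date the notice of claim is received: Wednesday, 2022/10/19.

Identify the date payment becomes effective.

2022/11/16

The last day of the investigation period: 2022/10/17 + 21 days = 2022/11/07.
The date payment becomes effective: 7 business days after Monday, 2022/11/07, skipping weekends — Nov 8, Nov 9, Nov 10, Nov 11, Nov 14, Nov 15, Nov 16 — lands on Wednesday, 2022/11/16.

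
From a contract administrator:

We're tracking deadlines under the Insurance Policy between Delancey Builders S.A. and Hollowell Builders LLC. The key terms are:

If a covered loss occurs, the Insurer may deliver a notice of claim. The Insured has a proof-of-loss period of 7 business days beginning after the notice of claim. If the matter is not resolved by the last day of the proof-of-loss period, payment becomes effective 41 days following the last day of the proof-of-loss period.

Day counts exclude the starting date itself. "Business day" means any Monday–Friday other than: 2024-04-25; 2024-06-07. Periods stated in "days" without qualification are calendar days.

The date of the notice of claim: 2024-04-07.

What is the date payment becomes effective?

From Sunday, 2024-04-07, 7 business days (Apr 8, Apr 9, Apr 10, Apr 11, Apr 12, Apr 15, Apr 16, skipping weekends) brings us to Tuesday, 2024-04-16, which is the last day of the proof-of-loss period.
The date payment becomes effective: 2024-04-16 + 41 days = 2024-05-27.

2024-05-27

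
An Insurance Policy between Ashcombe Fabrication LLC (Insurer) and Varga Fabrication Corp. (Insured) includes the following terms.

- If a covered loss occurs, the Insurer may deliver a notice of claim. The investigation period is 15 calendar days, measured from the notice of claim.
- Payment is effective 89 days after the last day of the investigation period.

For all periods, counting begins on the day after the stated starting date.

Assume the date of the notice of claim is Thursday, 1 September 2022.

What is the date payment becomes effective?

Adding 15 calendar days to 1 September 2022 gives 16 September 2022, which is the last day of the investigation period.
Adding 89 calendar days to 16 September 2022 gives 14 December 2022, which is the date payment becomes effective.

14 December 2022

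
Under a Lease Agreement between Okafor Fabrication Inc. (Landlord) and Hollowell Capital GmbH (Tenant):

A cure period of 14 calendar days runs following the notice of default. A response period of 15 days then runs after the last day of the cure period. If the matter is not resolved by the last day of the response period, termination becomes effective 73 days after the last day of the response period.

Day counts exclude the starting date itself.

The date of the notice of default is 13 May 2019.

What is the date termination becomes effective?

The last day of the cure period: 14 calendar days after 13 May 2019 is 27 May 2019.
Adding 15 calendar days to 27 May 2019 gives 11 June 2019, which is the last day of the response period.
Adding 73 calendar days to 11 June 2019 gives 23 August 2019, which is the date termination becomes effective.

23 August 2019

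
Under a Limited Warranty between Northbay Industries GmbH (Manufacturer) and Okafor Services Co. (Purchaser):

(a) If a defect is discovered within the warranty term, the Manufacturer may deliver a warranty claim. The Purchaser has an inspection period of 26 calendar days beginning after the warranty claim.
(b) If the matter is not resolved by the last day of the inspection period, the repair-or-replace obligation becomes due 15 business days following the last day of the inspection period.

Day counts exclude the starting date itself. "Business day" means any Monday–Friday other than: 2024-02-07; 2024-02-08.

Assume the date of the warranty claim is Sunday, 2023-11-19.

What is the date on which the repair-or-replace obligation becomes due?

Adding 26 calendar days to 2023-11-19 gives 2023-12-15, which is the last day of the inspection period.
The date on which the repair-or-replace obligation becomes due: 15 business days after Friday, 2023-12-15, skipping weekends — Dec 18, Dec 19, Dec 20, Dec 21, …, Jan 3, Jan 4, Jan 5 — lands on Friday, 2024-01-05.

2024-01-05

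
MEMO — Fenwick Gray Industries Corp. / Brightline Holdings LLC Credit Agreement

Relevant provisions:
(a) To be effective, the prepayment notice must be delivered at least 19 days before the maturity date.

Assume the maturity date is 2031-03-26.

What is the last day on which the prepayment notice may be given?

2031-03-26 minus 19 days is 2031-03-07.

2031-03-07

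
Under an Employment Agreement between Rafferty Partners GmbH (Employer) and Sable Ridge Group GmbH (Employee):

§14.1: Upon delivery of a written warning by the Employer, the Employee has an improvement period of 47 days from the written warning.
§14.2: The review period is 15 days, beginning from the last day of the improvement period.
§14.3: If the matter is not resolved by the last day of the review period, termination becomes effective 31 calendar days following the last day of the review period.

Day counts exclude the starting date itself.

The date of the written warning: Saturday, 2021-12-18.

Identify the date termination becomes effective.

2022-03-21

The last day of the improvement period: 2021-12-18 + 47 days = 2022-02-03.
Adding 15 calendar days to 2022-02-03 gives 2022-02-18, which is the last day of the review period.
Adding 31 calendar days to 2022-02-18 gives 2022-03-21, which is the date termination becomes effective.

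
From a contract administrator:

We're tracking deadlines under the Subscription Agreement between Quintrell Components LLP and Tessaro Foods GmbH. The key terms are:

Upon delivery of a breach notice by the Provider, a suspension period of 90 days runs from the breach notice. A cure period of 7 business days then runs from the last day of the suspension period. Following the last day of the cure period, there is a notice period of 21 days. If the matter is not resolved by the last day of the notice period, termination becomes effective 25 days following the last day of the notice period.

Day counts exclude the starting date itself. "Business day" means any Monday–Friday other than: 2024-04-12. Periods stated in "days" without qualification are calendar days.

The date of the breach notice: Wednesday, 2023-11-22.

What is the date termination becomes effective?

The last day of the suspension period: 2023-11-22 + 90 days = 2024-02-20.
From Tuesday, 2024-02-20, 7 business days (Feb 21, Feb 22, Feb 23, Feb 26, Feb 27, Feb 28, Feb 29, skipping weekends) brings us to Thursday, 2024-02-29, which is the last day of the cure period.
Adding 21 calendar days to 2024-02-29 gives 2024-03-21, which is the last day of the notice period.
Adding 25 calendar days to 2024-03-21 gives 2024-04-15, which is the date termination becomes effective.

2024-04-15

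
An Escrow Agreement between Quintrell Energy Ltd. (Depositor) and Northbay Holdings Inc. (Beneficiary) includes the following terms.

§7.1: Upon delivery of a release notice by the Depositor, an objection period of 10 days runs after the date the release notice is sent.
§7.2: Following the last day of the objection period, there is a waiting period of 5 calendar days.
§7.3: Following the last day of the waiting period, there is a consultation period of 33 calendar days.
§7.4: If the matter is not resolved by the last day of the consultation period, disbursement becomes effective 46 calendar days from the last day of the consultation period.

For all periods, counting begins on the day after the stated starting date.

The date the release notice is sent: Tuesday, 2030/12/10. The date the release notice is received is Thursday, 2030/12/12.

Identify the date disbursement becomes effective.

2031/03/14

The last day of the objection period: 10 calendar days after 2030/12/10 is 2030/12/20.
The last day of the waiting period: 5 calendar days after 2030/12/20 is 2030/12/25.
Adding 33 calendar days to 2030/12/25 gives 2031/01/27, which is the last day of the consultation period.
Adding 46 calendar days to 2031/01/27 gives 2031/03/14, which is the date disbursement becomes effective.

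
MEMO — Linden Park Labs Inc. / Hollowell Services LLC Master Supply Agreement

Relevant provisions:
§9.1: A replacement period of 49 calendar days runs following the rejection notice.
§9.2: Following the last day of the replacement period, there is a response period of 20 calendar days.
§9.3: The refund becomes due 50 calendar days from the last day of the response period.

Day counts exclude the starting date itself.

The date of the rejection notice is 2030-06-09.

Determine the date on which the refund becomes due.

2030-10-06

The last day of the replacement period: 2030-06-09 + 49 days = 2030-07-28.
Adding 20 calendar days to 2030-07-28 gives 2030-08-17, which is the last day of the response period.
Adding 50 calendar days to 2030-08-17 gives 2030-10-06, which is the date on which the refund becomes due.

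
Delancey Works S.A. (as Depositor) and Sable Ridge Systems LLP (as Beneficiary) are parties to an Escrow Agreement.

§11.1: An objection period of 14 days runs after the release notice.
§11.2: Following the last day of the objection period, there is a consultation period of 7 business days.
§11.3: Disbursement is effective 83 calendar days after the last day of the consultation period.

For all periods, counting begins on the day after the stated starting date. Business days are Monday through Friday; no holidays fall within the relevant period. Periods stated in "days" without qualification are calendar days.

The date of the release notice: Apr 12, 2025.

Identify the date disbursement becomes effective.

Jul 28, 2025

The last day of the objection period: 14 calendar days after Apr 12, 2025 is Apr 26, 2025.
The last day of the consultation period: counting 7 business days from Saturday, Apr 26, 2025 (Apr 28, Apr 29, Apr 30, May 1, May 2, May 5, May 6, skipping weekends) reaches Tuesday, May 6, 2025.
The date disbursement becomes effective: 83 calendar days after May 6, 2025 is Jul 28, 2025.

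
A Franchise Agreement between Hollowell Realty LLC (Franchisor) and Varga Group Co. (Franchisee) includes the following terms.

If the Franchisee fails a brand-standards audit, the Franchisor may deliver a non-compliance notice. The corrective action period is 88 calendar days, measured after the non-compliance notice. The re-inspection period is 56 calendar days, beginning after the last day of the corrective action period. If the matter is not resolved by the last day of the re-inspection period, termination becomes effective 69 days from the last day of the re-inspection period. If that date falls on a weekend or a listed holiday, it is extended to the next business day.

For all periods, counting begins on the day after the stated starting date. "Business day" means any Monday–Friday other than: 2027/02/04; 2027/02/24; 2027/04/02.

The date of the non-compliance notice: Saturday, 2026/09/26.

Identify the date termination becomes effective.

Adding 88 calendar days to 2026/09/26 gives 2026/12/23, which is the last day of the corrective action period.
Adding 56 calendar days to 2026/12/23 gives 2027/02/17, which is the last day of the re-inspection period.
The date termination becomes effective: 69 calendar days after 2027/02/17 is 2027/04/27. 2027/04/27 is a Tuesday and is not a listed holiday, so no roll-forward applies.

2027/04/27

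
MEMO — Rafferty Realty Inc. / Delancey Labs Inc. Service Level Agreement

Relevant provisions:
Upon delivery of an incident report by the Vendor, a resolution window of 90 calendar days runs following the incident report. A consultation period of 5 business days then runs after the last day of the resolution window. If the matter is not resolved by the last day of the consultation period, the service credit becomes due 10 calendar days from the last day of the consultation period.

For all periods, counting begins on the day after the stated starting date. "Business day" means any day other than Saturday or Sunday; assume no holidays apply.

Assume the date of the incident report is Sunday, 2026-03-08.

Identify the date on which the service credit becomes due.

2026-06-22

The last day of the resolution window: 2026-03-08 + 90 days = 2026-06-06.
The last day of the consultation period: counting 5 business days from Saturday, 2026-06-06 (Jun 8, Jun 9, Jun 10, Jun 11, Jun 12, skipping weekends) reaches Friday, 2026-06-12.
Adding 10 calendar days to 2026-06-12 gives 2026-06-22, which is the date on which the service credit becomes due.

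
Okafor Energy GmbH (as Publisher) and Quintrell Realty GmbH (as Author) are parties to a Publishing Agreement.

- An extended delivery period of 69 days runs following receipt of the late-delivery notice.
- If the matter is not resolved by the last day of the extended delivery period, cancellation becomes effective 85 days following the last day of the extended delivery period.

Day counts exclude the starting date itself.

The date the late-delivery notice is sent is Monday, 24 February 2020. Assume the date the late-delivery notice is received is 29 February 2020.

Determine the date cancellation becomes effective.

The last day of the extended delivery period: 29 February 2020 + 69 days = 8 May 2020.
The date cancellation becomes effective: 85 calendar days after 8 May 2020 is 1 August 2020.

1 August 2020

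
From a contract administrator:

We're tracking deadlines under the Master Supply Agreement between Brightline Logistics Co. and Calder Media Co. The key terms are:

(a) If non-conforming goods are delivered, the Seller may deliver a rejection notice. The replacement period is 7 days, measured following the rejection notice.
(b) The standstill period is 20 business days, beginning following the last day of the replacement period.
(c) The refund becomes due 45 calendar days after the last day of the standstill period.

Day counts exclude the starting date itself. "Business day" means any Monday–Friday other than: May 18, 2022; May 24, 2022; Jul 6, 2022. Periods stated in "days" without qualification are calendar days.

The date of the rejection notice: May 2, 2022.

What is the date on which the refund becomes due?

Jul 23, 2022

The last day of the replacement period: May 2, 2022 + 7 days = May 9, 2022.
From Monday, May 9, 2022, 20 business days (May 10, May 11, May 12, May 13, …, Jun 6, Jun 7, Jun 8, skipping weekends and the listed holidays on May 18, May 24) brings us to Wednesday, Jun 8, 2022, which is the last day of the standstill period.
Adding 45 calendar days to Jun 8, 2022 gives Jul 23, 2022, which is the date on which the refund becomes due.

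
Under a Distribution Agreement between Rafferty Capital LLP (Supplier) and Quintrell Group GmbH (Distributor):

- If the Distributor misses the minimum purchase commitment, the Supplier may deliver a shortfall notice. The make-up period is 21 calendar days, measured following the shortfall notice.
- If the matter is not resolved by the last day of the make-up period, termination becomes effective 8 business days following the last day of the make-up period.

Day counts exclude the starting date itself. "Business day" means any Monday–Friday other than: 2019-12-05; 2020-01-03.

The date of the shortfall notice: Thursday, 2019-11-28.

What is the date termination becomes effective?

2019-12-31

Adding 21 calendar days to 2019-11-28 gives 2019-12-19, which is the last day of the make-up period.
From Thursday, 2019-12-19, 8 business days (Dec 20, Dec 23, Dec 24, Dec 25, Dec 26, Dec 27, Dec 30, Dec 31, skipping weekends) brings us to Tuesday, 2019-12-31, which is the date termination becomes effective.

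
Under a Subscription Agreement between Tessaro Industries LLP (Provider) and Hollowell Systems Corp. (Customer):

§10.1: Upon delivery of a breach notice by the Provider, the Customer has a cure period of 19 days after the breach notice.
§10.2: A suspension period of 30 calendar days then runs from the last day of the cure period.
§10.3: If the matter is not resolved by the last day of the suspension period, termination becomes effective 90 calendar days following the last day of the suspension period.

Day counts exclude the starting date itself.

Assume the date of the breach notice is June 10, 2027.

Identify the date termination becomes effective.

Adding 19 calendar days to June 10, 2027 gives June 29, 2027, which is the last day of the cure period.
The last day of the suspension period: June 29, 2027 + 30 days = July 29, 2027.
Adding 90 calendar days to July 29, 2027 gives October 27, 2027, which is the date termination becomes effective.

October 27, 2027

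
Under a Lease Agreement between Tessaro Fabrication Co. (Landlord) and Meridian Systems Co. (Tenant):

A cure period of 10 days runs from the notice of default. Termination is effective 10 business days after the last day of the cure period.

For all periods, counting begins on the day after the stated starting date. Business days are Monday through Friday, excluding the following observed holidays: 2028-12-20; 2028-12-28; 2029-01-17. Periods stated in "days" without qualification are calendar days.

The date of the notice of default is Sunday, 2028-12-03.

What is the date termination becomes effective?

The last day of the cure period: 10 calendar days after 2028-12-03 is 2028-12-13.
The date termination becomes effective: counting 10 business days from Wednesday, 2028-12-13 (Dec 14, Dec 15, Dec 18, Dec 19, Dec 21, Dec 22, Dec 25, Dec 26, Dec 27, Dec 29, skipping weekends and the listed holidays on Dec 20, Dec 28) reaches Friday, 2028-12-29.

2028-12-29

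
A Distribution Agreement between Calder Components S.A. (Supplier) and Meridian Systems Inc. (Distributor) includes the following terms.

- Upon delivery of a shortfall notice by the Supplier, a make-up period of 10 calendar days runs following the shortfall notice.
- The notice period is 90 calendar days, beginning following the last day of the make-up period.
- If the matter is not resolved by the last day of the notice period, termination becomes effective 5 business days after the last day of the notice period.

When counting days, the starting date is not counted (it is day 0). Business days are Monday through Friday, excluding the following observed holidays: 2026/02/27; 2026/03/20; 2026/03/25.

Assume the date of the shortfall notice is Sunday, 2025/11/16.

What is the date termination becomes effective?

2026/03/04

The last day of the make-up period: 2025/11/16 + 10 days = 2025/11/26.
The last day of the notice period: 2025/11/26 + 90 days = 2026/02/24.
The date termination becomes effective: 5 business days after Tuesday, 2026/02/24, skipping weekends and the listed holiday on Feb 27 — Feb 25, Feb 26, Mar 2, Mar 3, Mar 4 — lands on Wednesday, 2026/03/04.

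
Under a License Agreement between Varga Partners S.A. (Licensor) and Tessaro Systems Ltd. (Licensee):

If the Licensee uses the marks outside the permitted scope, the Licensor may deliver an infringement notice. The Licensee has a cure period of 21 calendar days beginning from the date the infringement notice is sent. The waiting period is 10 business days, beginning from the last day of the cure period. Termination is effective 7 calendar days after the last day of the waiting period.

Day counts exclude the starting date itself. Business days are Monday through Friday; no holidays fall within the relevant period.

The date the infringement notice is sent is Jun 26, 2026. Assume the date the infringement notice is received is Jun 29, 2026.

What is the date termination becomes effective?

Aug 7, 2026

Adding 21 calendar days to Jun 26, 2026 gives Jul 17, 2026, which is the last day of the cure period.
The last day of the waiting period: 10 business days after Friday, Jul 17, 2026, skipping weekends — Jul 20, Jul 21, Jul 22, Jul 23, Jul 24, Jul 27, Jul 28, Jul 29, Jul 30, Jul 31 — lands on Friday, Jul 31, 2026.
The date termination becomes effective: 7 calendar days after Jul 31, 2026 is Aug 7, 2026.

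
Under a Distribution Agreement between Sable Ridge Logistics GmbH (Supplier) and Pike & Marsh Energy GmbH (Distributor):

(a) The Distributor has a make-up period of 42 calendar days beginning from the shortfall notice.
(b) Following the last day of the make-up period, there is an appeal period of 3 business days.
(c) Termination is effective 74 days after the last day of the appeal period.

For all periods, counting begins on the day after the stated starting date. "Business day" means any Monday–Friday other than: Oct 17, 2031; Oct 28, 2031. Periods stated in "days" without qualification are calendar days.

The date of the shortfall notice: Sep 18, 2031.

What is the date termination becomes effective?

Jan 17, 2032

The last day of the make-up period: 42 calendar days after Sep 18, 2031 is Oct 30, 2031.
From Thursday, Oct 30, 2031, 3 business days (Oct 31, Nov 3, Nov 4, skipping weekends) brings us to Tuesday, Nov 4, 2031, which is the last day of the appeal period.
The date termination becomes effective: 74 calendar days after Nov 4, 2031 is Jan 17, 2032.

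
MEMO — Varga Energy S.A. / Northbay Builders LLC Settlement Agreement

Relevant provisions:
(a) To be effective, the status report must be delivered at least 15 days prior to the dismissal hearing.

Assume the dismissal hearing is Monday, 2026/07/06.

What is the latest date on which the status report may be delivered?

Counting back 15 calendar days from 2026/07/06 gives 2026/06/21.

2026/06/21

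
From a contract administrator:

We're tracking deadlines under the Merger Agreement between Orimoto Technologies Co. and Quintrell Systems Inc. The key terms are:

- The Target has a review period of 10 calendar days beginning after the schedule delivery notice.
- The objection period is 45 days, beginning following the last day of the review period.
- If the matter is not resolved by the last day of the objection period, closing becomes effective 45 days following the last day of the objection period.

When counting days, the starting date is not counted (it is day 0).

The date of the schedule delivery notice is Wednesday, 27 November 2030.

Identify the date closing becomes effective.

7 March 2031

The last day of the review period: 27 November 2030 + 10 days = 7 December 2030.
Adding 45 calendar days to 7 December 2030 gives 21 January 2031, which is the last day of the objection period.
The date closing becomes effective: 21 January 2031 + 45 days = 7 March 2031.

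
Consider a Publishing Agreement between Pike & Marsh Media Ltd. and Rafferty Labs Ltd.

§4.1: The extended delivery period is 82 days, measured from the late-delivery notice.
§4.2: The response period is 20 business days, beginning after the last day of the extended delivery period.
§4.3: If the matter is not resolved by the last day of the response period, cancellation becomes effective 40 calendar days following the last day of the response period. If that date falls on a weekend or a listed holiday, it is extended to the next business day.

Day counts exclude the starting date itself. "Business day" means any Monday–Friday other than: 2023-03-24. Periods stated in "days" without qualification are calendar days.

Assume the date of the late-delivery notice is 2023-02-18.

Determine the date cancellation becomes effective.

2023-07-18

The last day of the extended delivery period: 82 calendar days after 2023-02-18 is 2023-05-11.
The last day of the response period: counting 20 business days from Thursday, 2023-05-11 (May 12, May 15, May 16, May 17, …, Jun 6, Jun 7, Jun 8, skipping weekends) reaches Thursday, 2023-06-08.
The date cancellation becomes effective: 2023-06-08 + 40 days = 2023-07-18. 2023-07-18 is a Tuesday and is not a listed holiday, so no roll-forward applies.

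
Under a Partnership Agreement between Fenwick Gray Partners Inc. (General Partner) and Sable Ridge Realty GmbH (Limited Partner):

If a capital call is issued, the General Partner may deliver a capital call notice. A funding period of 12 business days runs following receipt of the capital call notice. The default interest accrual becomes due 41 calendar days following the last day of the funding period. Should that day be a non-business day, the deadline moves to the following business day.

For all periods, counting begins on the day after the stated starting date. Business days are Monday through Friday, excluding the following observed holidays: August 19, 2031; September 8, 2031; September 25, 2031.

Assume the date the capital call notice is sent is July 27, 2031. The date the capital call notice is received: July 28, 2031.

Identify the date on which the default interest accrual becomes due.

The last day of the funding period: 12 business days after Monday, July 28, 2031, skipping weekends — Jul 29, Jul 30, Jul 31, Aug 1, …, Aug 11, Aug 12, Aug 13 — lands on Wednesday, August 13, 2031.
The date on which the default interest accrual becomes due: 41 calendar days after August 13, 2031 is September 23, 2031. September 23, 2031 is a Tuesday and is not a listed holiday, so no roll-forward applies.

September 23, 2031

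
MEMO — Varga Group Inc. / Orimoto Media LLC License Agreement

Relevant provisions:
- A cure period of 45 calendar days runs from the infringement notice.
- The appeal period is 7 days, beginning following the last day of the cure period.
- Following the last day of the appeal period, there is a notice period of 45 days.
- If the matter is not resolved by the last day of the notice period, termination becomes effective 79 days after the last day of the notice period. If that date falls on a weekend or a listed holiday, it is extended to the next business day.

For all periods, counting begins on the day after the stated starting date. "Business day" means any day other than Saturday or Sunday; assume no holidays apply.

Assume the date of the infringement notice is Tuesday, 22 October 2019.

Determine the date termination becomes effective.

15 April 2020

The last day of the cure period: 22 October 2019 + 45 days = 6 December 2019.
Adding 7 calendar days to 6 December 2019 gives 13 December 2019, which is the last day of the appeal period.
Adding 45 calendar days to 13 December 2019 gives 27 January 2020, which is the last day of the notice period.
Adding 79 calendar days to 27 January 2020 gives 15 April 2020, which is the date termination becomes effective. 15 April 2020 is a Wednesday, so no roll-forward applies.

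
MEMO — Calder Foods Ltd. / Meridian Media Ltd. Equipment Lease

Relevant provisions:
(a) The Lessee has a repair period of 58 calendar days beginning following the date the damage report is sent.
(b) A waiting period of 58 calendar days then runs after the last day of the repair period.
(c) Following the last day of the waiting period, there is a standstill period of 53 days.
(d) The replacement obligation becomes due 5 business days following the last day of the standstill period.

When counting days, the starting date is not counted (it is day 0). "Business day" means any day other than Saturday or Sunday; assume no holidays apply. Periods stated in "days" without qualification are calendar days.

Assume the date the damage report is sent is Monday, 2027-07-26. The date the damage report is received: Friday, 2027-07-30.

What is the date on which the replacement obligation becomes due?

The last day of the repair period: 58 calendar days after 2027-07-26 is 2027-09-22.
The last day of the waiting period: 2027-09-22 + 58 days = 2027-11-19.
Adding 53 calendar days to 2027-11-19 gives 2028-01-11, which is the last day of the standstill period.
From Tuesday, 2028-01-11, 5 business days (Jan 12, Jan 13, Jan 14, Jan 17, Jan 18, skipping weekends) brings us to Tuesday, 2028-01-18, which is the date on which the replacement obligation becomes due.

2028-01-18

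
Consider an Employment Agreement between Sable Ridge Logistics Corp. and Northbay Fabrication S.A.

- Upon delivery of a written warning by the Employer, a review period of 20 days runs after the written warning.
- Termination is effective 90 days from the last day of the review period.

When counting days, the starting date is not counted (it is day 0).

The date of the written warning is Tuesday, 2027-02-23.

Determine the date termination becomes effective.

2027-06-13

The last day of the review period: 2027-02-23 + 20 days = 2027-03-15.
The date termination becomes effective: 2027-03-15 + 90 days = 2027-06-13.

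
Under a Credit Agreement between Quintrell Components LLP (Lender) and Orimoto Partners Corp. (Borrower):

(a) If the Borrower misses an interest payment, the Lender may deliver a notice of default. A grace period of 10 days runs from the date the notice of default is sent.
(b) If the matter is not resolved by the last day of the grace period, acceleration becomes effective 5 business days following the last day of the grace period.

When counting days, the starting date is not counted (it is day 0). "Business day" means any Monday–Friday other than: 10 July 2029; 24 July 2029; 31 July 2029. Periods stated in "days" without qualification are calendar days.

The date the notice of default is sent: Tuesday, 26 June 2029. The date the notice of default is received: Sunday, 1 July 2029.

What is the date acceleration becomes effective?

16 July 2029

The last day of the grace period: 26 June 2029 + 10 days = 6 July 2029.
From Friday, 6 July 2029, 5 business days (Jul 9, Jul 11, Jul 12, Jul 13, Jul 16, skipping weekends and the listed holiday on Jul 10) brings us to Monday, 16 July 2029, which is the date acceleration becomes effective.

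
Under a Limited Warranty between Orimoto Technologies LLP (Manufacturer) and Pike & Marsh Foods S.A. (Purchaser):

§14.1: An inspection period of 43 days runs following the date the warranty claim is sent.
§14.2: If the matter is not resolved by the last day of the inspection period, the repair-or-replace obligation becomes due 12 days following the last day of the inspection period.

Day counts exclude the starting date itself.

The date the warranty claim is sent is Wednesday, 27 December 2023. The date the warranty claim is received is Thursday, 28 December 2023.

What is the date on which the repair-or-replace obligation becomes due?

The last day of the inspection period: 27 December 2023 + 43 days = 8 February 2024.
Adding 12 calendar days to 8 February 2024 gives 20 February 2024, which is the date on which the repair-or-replace obligation becomes due.

20 February 2024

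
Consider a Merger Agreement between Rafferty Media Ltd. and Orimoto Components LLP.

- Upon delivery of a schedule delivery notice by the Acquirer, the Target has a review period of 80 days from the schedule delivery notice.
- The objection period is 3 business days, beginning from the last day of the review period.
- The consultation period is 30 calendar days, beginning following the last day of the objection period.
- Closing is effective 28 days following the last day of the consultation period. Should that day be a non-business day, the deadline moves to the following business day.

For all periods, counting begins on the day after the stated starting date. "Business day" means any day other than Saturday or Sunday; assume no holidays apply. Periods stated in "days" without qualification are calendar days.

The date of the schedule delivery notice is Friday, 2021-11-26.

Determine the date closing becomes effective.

2022-04-18

Adding 80 calendar days to 2021-11-26 gives 2022-02-14, which is the last day of the review period.
From Monday, 2022-02-14, 3 business days (Feb 15, Feb 16, Feb 17, skipping weekends) brings us to Thursday, 2022-02-17, which is the last day of the objection period.
Adding 30 calendar days to 2022-02-17 gives 2022-03-19, which is the last day of the consultation period.
The date closing becomes effective: 2022-03-19 + 28 days = 2022-04-16. That falls on a Saturday, so it rolls to the next business day, Monday, 2022-04-18.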